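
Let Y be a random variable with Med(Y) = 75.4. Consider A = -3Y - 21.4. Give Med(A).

Med(A) = -247.6

A linear map preserves order up to sign, so Med(A) = a·Med(Y) + b = (-3)·75.4 + (-21.4) = -247.6.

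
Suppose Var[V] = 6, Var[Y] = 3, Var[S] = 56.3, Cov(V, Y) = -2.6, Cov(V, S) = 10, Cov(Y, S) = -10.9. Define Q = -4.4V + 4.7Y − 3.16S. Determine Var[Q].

Var[Q] = a²·Var[V] + b²·Var[Y] + c²·Var[S] + 2ab·Cov(V, Y) + 2ac·Cov(V, S) + 2bc·Cov(Y, S), with a = -4.4, b = 4.7, c = -3.16.
= 116.16 + 66.27 + 562.18928 + 107.536 + 278.08 + 323.7736
= 1454.00888.

Var[Q] = 1454.00888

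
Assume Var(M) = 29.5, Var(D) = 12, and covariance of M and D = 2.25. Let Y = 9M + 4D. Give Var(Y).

Var(Y) = a²·Var(M) + b²·Var(D) + 2ab·covariance of M and D with a = 9, b = 4.
= 9²·29.5 + 4²·12 + 2·9·4·2.25
= 2389.5 + 192 + 162 = 2743.5.

Var(Y) = 2743.5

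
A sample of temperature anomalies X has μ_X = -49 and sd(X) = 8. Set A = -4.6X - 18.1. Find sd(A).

A = -4.6X - 18.1 is linear with a = -4.6, b = -18.1.
sd(A) = |a|·sd(X) = |-4.6|·8 = 36.8.

sd(A) = 36.8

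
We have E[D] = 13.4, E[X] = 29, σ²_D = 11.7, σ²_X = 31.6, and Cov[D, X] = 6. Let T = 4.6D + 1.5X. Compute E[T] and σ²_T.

E[T] = 4.6·E[D] + 1.5·E[X] = 4.6·13.4 + 1.5·29 = 105.14.
σ²_T = a²·σ²_D + b²·σ²_X + 2ab·Cov[D, X] with a = 4.6, b = 1.5.
= 4.6²·11.7 + 1.5²·31.6 + 2·4.6·1.5·6
= 247.572 + 71.1 + 82.8 = 401.472.

E[T] = 105.14, σ²_T = 401.472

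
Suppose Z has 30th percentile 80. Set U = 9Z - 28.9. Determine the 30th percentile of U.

30th percentile of U = 691.1

Since a = 9 > 0 the transformation is increasing, so the 30th percentile of U = a·(P_{30} of Z) + b = 9·80 + (-28.9) = 691.1.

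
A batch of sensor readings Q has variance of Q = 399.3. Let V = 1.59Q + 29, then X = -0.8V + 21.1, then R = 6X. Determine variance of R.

variance of R = 23258.1964032

variance of V = 1.59²·399.3 = 1009.47033.
variance of X = (-0.8)²·1009.47033 = 646.0610112.
variance of R = 6²·646.0610112 = 23258.1964032.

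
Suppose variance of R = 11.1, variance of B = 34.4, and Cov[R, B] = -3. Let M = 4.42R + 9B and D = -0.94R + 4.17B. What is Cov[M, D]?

Cov[M, D] = 1214.99952

By bilinearity, Cov[M, D] = ac·variance of R + bd·variance of B + (ad+bc)·Cov[R, B], with a=4.42, b=9, c=-0.94, d=4.17.
ac·variance of R = 4.42·(-0.94)·11.1 = -46.11828
bd·variance of B = 9·4.17·34.4 = 1291.032
(ad+bc)·Cov[R, B] = (9.9714)·(-3) = -29.9142
Cov[M, D] = -46.11828 + 1291.032 + (-29.9142) = 1214.99952.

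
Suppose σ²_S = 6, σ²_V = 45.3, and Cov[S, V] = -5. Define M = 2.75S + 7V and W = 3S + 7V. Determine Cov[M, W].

Cov[M, W] = 2067.95

By bilinearity, Cov[M, W] = ac·σ²_S + bd·σ²_V + (ad+bc)·Cov[S, V], with a=2.75, b=7, c=3, d=7.
ac·σ²_S = 2.75·3·6 = 49.5
bd·σ²_V = 7·7·45.3 = 2219.7
(ad+bc)·Cov[S, V] = (40.25)·(-5) = -201.25
Cov[M, W] = 49.5 + 2219.7 + (-201.25) = 2067.95.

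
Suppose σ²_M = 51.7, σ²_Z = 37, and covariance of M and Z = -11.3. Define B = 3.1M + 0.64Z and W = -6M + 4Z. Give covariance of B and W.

covariance of B and W = -963.628

By bilinearity, covariance of B and W = ac·σ²_M + bd·σ²_Z + (ad+bc)·covariance of M and Z, with a=3.1, b=0.64, c=-6, d=4.
ac·σ²_M = 3.1·(-6)·51.7 = -961.62
bd·σ²_Z = 0.64·4·37 = 94.72
(ad+bc)·covariance of M and Z = (8.56)·(-11.3) = -96.728
covariance of B and W = -961.62 + 94.72 + (-96.728) = -963.628.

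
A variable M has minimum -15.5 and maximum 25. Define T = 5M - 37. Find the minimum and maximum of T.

a = 5 > 0, so min(T) = a·min(M)+b = 5·(-15.5) + (-37) = -114.5 and max(T) = 5·25 + (-37) = 88.

min(T) = -114.5, max(T) = 88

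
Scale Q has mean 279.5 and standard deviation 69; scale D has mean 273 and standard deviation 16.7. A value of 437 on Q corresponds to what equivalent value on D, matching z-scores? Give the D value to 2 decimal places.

z = (437 − 279.5)/69 ≈ 2.2826.
D = 273 + z·16.7 = 273 + (437 − 279.5)·16.7/69 ≈ 311.12.

D = 311.12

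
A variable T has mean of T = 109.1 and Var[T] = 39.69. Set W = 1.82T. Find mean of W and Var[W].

mean of W = 198.562, Var[W] = 131.469156

W = 1.82T is linear with a = 1.82, b = 0.
mean of W = a·mean of T + b = 1.82·109.1 = 198.562.
Var[W] = a²·Var[T] = 1.82²·39.69 = 131.469156.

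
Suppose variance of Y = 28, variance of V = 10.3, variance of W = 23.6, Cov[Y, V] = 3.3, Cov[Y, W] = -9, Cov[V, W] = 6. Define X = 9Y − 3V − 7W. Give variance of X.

variance of X = a²·variance of Y + b²·variance of V + c²·variance of W + 2ab·Cov[Y, V] + 2ac·Cov[Y, W] + 2bc·Cov[V, W], with a = 9, b = -3, c = -7.
= 2268 + 92.7 + 1156.4 + (-178.2) + 1134 + 252
= 4724.9.

variance of X = 4724.9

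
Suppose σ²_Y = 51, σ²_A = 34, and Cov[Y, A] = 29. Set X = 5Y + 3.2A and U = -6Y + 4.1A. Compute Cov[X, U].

By bilinearity, Cov[X, U] = ac·σ²_Y + bd·σ²_A + (ad+bc)·Cov[Y, A], with a=5, b=3.2, c=-6, d=4.1.
ac·σ²_Y = 5·(-6)·51 = -1530
bd·σ²_A = 3.2·4.1·34 = 446.08
(ad+bc)·Cov[Y, A] = (1.3)·29 = 37.7
Cov[X, U] = -1530 + 446.08 + 37.7 = -1046.22.

Cov[X, U] = -1046.22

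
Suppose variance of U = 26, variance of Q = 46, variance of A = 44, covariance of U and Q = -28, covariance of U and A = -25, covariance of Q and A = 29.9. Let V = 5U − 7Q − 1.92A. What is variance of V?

variance of V = a²·variance of U + b²·variance of Q + c²·variance of A + 2ab·covariance of U and Q + 2ac·covariance of U and A + 2bc·covariance of Q and A, with a = 5, b = -7, c = -1.92.
= 650 + 2254 + 162.2016 + 1960 + 480 + 803.712
= 6309.9136.

variance of V = 6309.9136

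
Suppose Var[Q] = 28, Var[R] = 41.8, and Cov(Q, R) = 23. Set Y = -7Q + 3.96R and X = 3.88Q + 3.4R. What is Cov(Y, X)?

Cov(Y, X) = -391.6944

By bilinearity, Cov(Y, X) = ac·Var[Q] + bd·Var[R] + (ad+bc)·Cov(Q, R), with a=-7, b=3.96, c=3.88, d=3.4.
ac·Var[Q] = (-7)·3.88·28 = -760.48
bd·Var[R] = 3.96·3.4·41.8 = 562.7952
(ad+bc)·Cov(Q, R) = (-8.4352)·23 = -194.0096
Cov(Y, X) = -760.48 + 562.7952 + (-194.0096) = -391.6944.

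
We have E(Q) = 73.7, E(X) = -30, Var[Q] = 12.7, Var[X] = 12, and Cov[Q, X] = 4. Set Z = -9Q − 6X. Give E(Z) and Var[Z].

E(Z) = (-9)·E(Q) + (-6)·E(X) = (-9)·73.7 + (-6)·(-30) = -483.3.
Var[Z] = a²·Var[Q] + b²·Var[X] + 2ab·Cov[Q, X] with a = -9, b = -6.
= (-9)²·12.7 + (-6)²·12 + 2·(-9)·(-6)·4
= 1028.7 + 432 + 432 = 1892.7.

E(Z) = -483.3, Var[Z] = 1892.7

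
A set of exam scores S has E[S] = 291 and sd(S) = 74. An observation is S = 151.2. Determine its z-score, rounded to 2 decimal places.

z = -1.89

z = (S − E[S]) / sd(S) = (151.2 − 291) / 74 ≈ -1.89.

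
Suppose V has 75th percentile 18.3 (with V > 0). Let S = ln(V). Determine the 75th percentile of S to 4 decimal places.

75th percentile of S = 2.9069

ln(V) is increasing, so P_{75}(S) = g(P_{75}(V)) ≈ 2.9069.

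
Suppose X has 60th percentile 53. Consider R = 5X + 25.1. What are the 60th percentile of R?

Since a = 5 > 0 the transformation is increasing, so the 60th percentile of R = a·(P_{60} of X) + b = 5·53 + 25.1 = 290.1.

60th percentile of R = 290.1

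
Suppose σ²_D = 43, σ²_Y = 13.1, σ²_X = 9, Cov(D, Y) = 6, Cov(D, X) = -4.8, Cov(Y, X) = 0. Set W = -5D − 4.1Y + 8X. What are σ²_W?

σ²_W = a²·σ²_D + b²·σ²_Y + c²·σ²_X + 2ab·Cov(D, Y) + 2ac·Cov(D, X) + 2bc·Cov(Y, X), with a = -5, b = -4.1, c = 8.
= 1075 + 220.211 + 576 + 246 + 384 + 0
= 2501.211.

σ²_W = 2501.211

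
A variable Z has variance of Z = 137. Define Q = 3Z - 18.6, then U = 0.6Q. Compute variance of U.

variance of Q = 3²·137 = 1233.
variance of U = 0.6²·1233 = 443.88.

variance of U = 443.88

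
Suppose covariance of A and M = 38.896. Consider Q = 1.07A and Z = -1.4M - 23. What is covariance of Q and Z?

covariance of Q and Z = -58.266208

covariance of Q and Z = a·c·covariance of A and M = 1.07·(-1.4)·38.896 = -58.266208. Additive constants drop out.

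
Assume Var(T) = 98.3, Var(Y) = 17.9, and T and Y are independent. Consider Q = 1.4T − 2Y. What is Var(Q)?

Var(Q) = a²·Var(T) + b²·Var(Y) + 2ab·covariance of T and Y with a = 1.4, b = -2.
Independence gives covariance of T and Y = 0.
= 1.4²·98.3 + (-2)²·17.9 + 2·1.4·(-2)·0
= 192.668 + 71.6 + 0 = 264.268.

Var(Q) = 264.268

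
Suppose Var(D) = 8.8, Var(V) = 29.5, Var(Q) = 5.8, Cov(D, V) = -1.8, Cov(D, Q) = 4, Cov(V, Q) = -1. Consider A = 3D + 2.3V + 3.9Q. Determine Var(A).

Var(A) = 374.293

Var(A) = a²·Var(D) + b²·Var(V) + c²·Var(Q) + 2ab·Cov(D, V) + 2ac·Cov(D, Q) + 2bc·Cov(V, Q), with a = 3, b = 2.3, c = 3.9.
= 79.2 + 156.055 + 88.218 + (-24.84) + 93.6 + (-17.94)
= 374.293.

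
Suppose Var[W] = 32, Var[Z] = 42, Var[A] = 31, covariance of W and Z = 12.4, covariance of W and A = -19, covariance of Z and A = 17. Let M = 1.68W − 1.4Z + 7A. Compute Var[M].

Var[M] = a²·Var[W] + b²·Var[Z] + c²·Var[A] + 2ab·covariance of W and Z + 2ac·covariance of W and A + 2bc·covariance of Z and A, with a = 1.68, b = -1.4, c = 7.
= 90.3168 + 82.32 + 1519 + (-58.3296) + (-446.88) + (-333.2)
= 853.2272.

Var[M] = 853.2272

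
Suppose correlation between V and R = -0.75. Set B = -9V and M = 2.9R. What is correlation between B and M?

Linear rescalings preserve |correlation|; the slopes -9 and 2.9 have opposite signs, so the correlation flips sign: correlation between B and M = −correlation between V and R = 0.75.

correlation between B and M = 0.75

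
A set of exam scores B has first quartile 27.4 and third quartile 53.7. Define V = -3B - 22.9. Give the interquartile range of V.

IQR of B = Q3 − Q1 = 53.7 − 27.4 = 26.3.
Under V = aB + b, IQR(V) = |a|·IQR(B) = |-3|·26.3 = 78.9 (shifts cancel; spread scales by |a|).

IQR(V) = 78.9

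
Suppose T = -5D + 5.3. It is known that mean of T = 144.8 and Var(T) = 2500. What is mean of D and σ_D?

From T = -5D + 5.3: mean of T = a·mean of D + b, so mean of D = (mean of T − b)/a = (144.8 − 5.3)/(-5) = -27.9.
σ_T = √2500 = 50.
σ_T = |a|·σ_D, so σ_D = 50/|-5| = 10.

mean of D = -27.9, σ_D = 10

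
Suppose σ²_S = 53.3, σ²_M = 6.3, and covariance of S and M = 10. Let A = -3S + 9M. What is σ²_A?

σ²_A = 450

σ²_A = a²·σ²_S + b²·σ²_M + 2ab·covariance of S and M with a = -3, b = 9.
= (-3)²·53.3 + 9²·6.3 + 2·(-3)·9·10
= 479.7 + 510.3 + (-540) = 450.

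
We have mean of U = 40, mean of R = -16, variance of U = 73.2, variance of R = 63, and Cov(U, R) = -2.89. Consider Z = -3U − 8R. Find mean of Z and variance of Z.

mean of Z = (-3)·mean of U + (-8)·mean of R = (-3)·40 + (-8)·(-16) = 8.
variance of Z = a²·variance of U + b²·variance of R + 2ab·Cov(U, R) with a = -3, b = -8.
= (-3)²·73.2 + (-8)²·63 + 2·(-3)·(-8)·(-2.89)
= 658.8 + 4032 + (-138.72) = 4552.08.

mean of Z = 8, variance of Z = 4552.08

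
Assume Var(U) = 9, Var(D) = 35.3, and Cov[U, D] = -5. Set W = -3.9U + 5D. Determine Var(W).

Var(W) = a²·Var(U) + b²·Var(D) + 2ab·Cov[U, D] with a = -3.9, b = 5.
= (-3.9)²·9 + 5²·35.3 + 2·(-3.9)·5·(-5)
= 136.89 + 882.5 + 195 = 1214.39.

Var(W) = 1214.39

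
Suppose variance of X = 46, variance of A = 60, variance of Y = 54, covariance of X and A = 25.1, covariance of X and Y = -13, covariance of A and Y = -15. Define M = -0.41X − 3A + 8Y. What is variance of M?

variance of M = a²·variance of X + b²·variance of A + c²·variance of Y + 2ab·covariance of X and A + 2ac·covariance of X and Y + 2bc·covariance of A and Y, with a = -0.41, b = -3, c = 8.
= 7.7326 + 540 + 3456 + 61.746 + 85.28 + 720
= 4870.7586.

variance of M = 4870.7586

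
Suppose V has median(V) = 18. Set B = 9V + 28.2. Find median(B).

A linear map preserves order up to sign, so median(B) = a·median(V) + b = 9·18 + 28.2 = 190.2.

median(B) = 190.2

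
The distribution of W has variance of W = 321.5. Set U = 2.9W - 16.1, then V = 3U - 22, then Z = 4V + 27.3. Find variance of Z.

variance of U = 2.9²·321.5 = 2703.815.
variance of V = 3²·2703.815 = 24334.335.
variance of Z = 4²·24334.335 = 389349.36.

variance of Z = 389349.36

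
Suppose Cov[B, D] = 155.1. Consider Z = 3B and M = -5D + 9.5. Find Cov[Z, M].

Cov[Z, M] = a·c·Cov[B, D] = 3·(-5)·155.1 = -2326.5. Additive constants drop out.

Cov[Z, M] = -2326.5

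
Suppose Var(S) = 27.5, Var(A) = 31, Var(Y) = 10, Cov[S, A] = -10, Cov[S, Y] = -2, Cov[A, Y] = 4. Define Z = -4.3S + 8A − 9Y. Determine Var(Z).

Var(Z) = a²·Var(S) + b²·Var(A) + c²·Var(Y) + 2ab·Cov[S, A] + 2ac·Cov[S, Y] + 2bc·Cov[A, Y], with a = -4.3, b = 8, c = -9.
= 508.475 + 1984 + 810 + 688 + (-154.8) + (-576)
= 3259.675.

Var(Z) = 3259.675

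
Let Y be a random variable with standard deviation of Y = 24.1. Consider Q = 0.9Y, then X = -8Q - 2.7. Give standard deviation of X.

standard deviation of X = 173.52

standard deviation of Q = |0.9|·24.1 = 21.69.
standard deviation of X = |-8|·21.69 = 173.52.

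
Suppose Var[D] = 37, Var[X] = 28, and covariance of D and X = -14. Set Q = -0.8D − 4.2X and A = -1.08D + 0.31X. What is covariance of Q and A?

By bilinearity, covariance of Q and A = ac·Var[D] + bd·Var[X] + (ad+bc)·covariance of D and X, with a=-0.8, b=-4.2, c=-1.08, d=0.31.
ac·Var[D] = (-0.8)·(-1.08)·37 = 31.968
bd·Var[X] = (-4.2)·0.31·28 = -36.456
(ad+bc)·covariance of D and X = (4.288)·(-14) = -60.032
covariance of Q and A = 31.968 + (-36.456) + (-60.032) = -64.52.

covariance of Q and A = -64.52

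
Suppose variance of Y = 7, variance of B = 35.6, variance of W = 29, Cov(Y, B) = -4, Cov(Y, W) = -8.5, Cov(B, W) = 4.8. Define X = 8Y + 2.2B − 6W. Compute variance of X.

variance of X = 2212.784

variance of X = a²·variance of Y + b²·variance of B + c²·variance of W + 2ab·Cov(Y, B) + 2ac·Cov(Y, W) + 2bc·Cov(B, W), with a = 8, b = 2.2, c = -6.
= 448 + 172.304 + 1044 + (-140.8) + 816 + (-126.72)
= 2212.784.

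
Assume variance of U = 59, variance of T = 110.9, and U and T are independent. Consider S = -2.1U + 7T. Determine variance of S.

variance of S = a²·variance of U + b²·variance of T + 2ab·Cov(U, T) with a = -2.1, b = 7.
Independence gives Cov(U, T) = 0.
= (-2.1)²·59 + 7²·110.9 + 2·(-2.1)·7·0
= 260.19 + 5434.1 + 0 = 5694.29.

variance of S = 5694.29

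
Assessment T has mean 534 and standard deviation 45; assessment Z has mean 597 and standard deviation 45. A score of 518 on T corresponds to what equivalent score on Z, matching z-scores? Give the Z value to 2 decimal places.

z = (518 − 534)/45 ≈ -0.3556.
Z = 597 + z·45 = 597 + (518 − 534)·45/45 = 581.00.

Z = 581.00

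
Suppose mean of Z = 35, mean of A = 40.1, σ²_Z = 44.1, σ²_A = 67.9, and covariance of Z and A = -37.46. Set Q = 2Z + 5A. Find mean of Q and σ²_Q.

mean of Q = 2·mean of Z + 5·mean of A = 2·35 + 5·40.1 = 270.5.
σ²_Q = a²·σ²_Z + b²·σ²_A + 2ab·covariance of Z and A with a = 2, b = 5.
= 2²·44.1 + 5²·67.9 + 2·2·5·(-37.46)
= 176.4 + 1697.5 + (-749.2) = 1124.7.

mean of Q = 270.5, σ²_Q = 1124.7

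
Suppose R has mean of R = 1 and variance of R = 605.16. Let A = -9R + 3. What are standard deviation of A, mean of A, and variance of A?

A = -9R + 3 is linear with a = -9, b = 3.
standard deviation of R = √605.16 = 24.6.
standard deviation of A = |a|·standard deviation of R = |-9|·24.6 = 221.4.
mean of A = a·mean of R + b = (-9)·1 + 3 = -6.
variance of A = a²·variance of R = (-9)²·605.16 = 49017.96 (the additive constant 3 does not affect variance).

standard deviation of A = 221.4, mean of A = -6, variance of A = 49017.96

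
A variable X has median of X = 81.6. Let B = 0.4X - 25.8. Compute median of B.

A linear map preserves order up to sign, so median of B = a·median of X + b = 0.4·81.6 + (-25.8) = 6.84.

median of B = 6.84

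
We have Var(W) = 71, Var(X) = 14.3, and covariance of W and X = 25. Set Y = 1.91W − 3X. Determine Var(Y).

Var(Y) = a²·Var(W) + b²·Var(X) + 2ab·covariance of W and X with a = 1.91, b = -3.
= 1.91²·71 + (-3)²·14.3 + 2·1.91·(-3)·25
= 259.0151 + 128.7 + (-286.5) = 101.2151.

Var(Y) = 101.2151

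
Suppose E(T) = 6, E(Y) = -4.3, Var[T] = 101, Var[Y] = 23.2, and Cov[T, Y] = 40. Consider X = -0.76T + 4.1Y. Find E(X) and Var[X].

E(X) = -22.19, Var[X] = 199.0496

E(X) = (-0.76)·E(T) + 4.1·E(Y) = (-0.76)·6 + 4.1·(-4.3) = -22.19.
Var[X] = a²·Var[T] + b²·Var[Y] + 2ab·Cov[T, Y] with a = -0.76, b = 4.1.
= (-0.76)²·101 + 4.1²·23.2 + 2·(-0.76)·4.1·40
= 58.3376 + 389.992 + (-249.28) = 199.0496.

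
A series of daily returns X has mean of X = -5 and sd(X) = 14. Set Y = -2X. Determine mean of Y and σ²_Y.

Y = -2X is linear with a = -2, b = 0.
mean of Y = a·mean of X + b = (-2)·(-5) = 10.
σ²_X = 14² = 196.
σ²_Y = a²·σ²_X = (-2)²·196 = 784.

mean of Y = 10, σ²_Y = 784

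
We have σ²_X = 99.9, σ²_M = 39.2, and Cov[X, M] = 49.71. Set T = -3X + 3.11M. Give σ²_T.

σ²_T = a²·σ²_X + b²·σ²_M + 2ab·Cov[X, M] with a = -3, b = 3.11.
= (-3)²·99.9 + 3.11²·39.2 + 2·(-3)·3.11·49.71
= 899.1 + 379.14632 + (-927.5886) = 350.65772.

σ²_T = 350.65772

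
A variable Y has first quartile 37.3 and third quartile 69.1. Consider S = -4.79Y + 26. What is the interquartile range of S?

IQR(S) = 152.322

IQR of Y = Q3 − Q1 = 69.1 − 37.3 = 31.8.
Under S = aY + b, IQR(S) = |a|·IQR(Y) = |-4.79|·31.8 = 152.322 (shifts cancel; spread scales by |a|).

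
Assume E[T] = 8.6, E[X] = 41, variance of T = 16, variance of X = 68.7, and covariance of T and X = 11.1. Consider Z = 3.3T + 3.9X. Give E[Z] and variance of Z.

E[Z] = 188.28, variance of Z = 1504.881

E[Z] = 3.3·E[T] + 3.9·E[X] = 3.3·8.6 + 3.9·41 = 188.28.
variance of Z = a²·variance of T + b²·variance of X + 2ab·covariance of T and X with a = 3.3, b = 3.9.
= 3.3²·16 + 3.9²·68.7 + 2·3.3·3.9·11.1
= 174.24 + 1044.927 + 285.714 = 1504.881.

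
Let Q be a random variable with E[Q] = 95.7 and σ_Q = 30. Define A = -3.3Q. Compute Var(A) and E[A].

A = -3.3Q is linear with a = -3.3, b = 0.
Var(Q) = 30² = 900.
Var(A) = a²·Var(Q) = (-3.3)²·900 = 9801.
E[A] = a·E[Q] + b = (-3.3)·95.7 = -315.81.

Var(A) = 9801, E[A] = -315.81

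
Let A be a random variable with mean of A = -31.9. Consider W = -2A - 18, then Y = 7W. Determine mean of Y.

mean of Y = 320.6

mean of W = (-2)·(-31.9) + (-18) = 45.8.
mean of Y = 7·45.8 = 320.6.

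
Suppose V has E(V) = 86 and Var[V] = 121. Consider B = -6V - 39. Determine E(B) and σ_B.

E(B) = -555, σ_B = 66

B = -6V - 39 is linear with a = -6, b = -39.
E(B) = a·E(V) + b = (-6)·86 + (-39) = -555.
σ_V = √121 = 11.
σ_B = |a|·σ_V = |-6|·11 = 66.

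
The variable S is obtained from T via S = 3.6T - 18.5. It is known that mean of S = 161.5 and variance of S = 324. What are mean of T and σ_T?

mean of T = 50, σ_T = 5

From S = 3.6T - 18.5: mean of S = a·mean of T + b, so mean of T = (mean of S − b)/a = (161.5 − (-18.5))/3.6 = 50.
σ_S = √324 = 18.
σ_S = |a|·σ_T, so σ_T = 18/|3.6| = 5.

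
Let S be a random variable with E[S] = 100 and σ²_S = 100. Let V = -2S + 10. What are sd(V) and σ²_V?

sd(V) = 20, σ²_V = 400

V = -2S + 10 is linear with a = -2, b = 10.
sd(S) = √100 = 10.
sd(V) = |a|·sd(S) = |-2|·10 = 20.
σ²_V = a²·σ²_S = (-2)²·100 = 400 (the additive constant 10 does not affect variance).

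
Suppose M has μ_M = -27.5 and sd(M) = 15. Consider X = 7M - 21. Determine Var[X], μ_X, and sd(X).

X = 7M - 21 is linear with a = 7, b = -21.
Var[M] = 15² = 225.
Var[X] = a²·Var[M] = 7²·225 = 11025 (the additive constant -21 does not affect variance).
μ_X = a·μ_M + b = 7·(-27.5) + (-21) = -213.5.
sd(X) = |a|·sd(M) = |7|·15 = 105.

Var[X] = 11025, μ_X = -213.5, sd(X) = 105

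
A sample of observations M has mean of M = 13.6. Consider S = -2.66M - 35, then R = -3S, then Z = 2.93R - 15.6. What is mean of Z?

mean of Z = 610.03704

mean of S = (-2.66)·13.6 + (-35) = -71.176.
mean of R = (-3)·(-71.176) = 213.528.
mean of Z = 2.93·213.528 + (-15.6) = 610.03704.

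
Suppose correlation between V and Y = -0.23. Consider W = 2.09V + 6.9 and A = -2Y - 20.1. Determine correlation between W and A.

correlation between W and A = 0.23

Linear rescalings preserve |correlation|; the slopes 2.09 and -2 have opposite signs, so the correlation flips sign: correlation between W and A = −correlation between V and Y = 0.23.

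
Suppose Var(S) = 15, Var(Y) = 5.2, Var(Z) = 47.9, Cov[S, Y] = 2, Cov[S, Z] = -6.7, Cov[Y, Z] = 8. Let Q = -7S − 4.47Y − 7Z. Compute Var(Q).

Var(Q) = 3155.20068

Var(Q) = a²·Var(S) + b²·Var(Y) + c²·Var(Z) + 2ab·Cov[S, Y] + 2ac·Cov[S, Z] + 2bc·Cov[Y, Z], with a = -7, b = -4.47, c = -7.
= 735 + 103.90068 + 2347.1 + 125.16 + (-656.6) + 500.64
= 3155.20068.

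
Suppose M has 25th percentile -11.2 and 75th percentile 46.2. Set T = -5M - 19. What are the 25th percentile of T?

Since a = -5 < 0 the transformation is decreasing, reversing order: the 25th percentile of T corresponds to the 75th percentile of M.
So P_{25}(T) = a·P_{75}(M) + b = (-5)·46.2 + (-19) = -250.

25th percentile of T = -250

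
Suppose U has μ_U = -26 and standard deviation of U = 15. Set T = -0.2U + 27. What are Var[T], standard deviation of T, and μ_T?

T = -0.2U + 27 is linear with a = -0.2, b = 27.
Var[U] = 15² = 225.
Var[T] = a²·Var[U] = (-0.2)²·225 = 9 (the additive constant 27 does not affect variance).
standard deviation of T = |a|·standard deviation of U = |-0.2|·15 = 3.
μ_T = a·μ_U + b = (-0.2)·(-26) + 27 = 32.2.

Var[T] = 9, standard deviation of T = 3, μ_T = 32.2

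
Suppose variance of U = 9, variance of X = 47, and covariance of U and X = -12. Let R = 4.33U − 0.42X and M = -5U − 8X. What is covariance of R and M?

By bilinearity, covariance of R and M = ac·variance of U + bd·variance of X + (ad+bc)·covariance of U and X, with a=4.33, b=-0.42, c=-5, d=-8.
ac·variance of U = 4.33·(-5)·9 = -194.85
bd·variance of X = (-0.42)·(-8)·47 = 157.92
(ad+bc)·covariance of U and X = (-32.54)·(-12) = 390.48
covariance of R and M = -194.85 + 157.92 + 390.48 = 353.55.

covariance of R and M = 353.55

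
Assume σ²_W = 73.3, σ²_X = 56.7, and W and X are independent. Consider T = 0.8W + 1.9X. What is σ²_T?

σ²_T = 251.599

σ²_T = a²·σ²_W + b²·σ²_X + 2ab·Cov(W, X) with a = 0.8, b = 1.9.
Independence gives Cov(W, X) = 0.
= 0.8²·73.3 + 1.9²·56.7 + 2·0.8·1.9·0
= 46.912 + 204.687 + 0 = 251.599.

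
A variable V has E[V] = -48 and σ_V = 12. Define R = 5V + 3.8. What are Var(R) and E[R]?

R = 5V + 3.8 is linear with a = 5, b = 3.8.
Var(V) = 12² = 144.
Var(R) = a²·Var(V) = 5²·144 = 3600 (the additive constant 3.8 does not affect variance).
E[R] = a·E[V] + b = 5·(-48) + 3.8 = -236.2.

Var(R) = 3600, E[R] = -236.2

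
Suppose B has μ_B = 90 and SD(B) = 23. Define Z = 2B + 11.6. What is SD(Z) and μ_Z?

SD(Z) = 46, μ_Z = 191.6

Z = 2B + 11.6 is linear with a = 2, b = 11.6.
SD(Z) = |a|·SD(B) = |2|·23 = 46.
μ_Z = a·μ_B + b = 2·90 + 11.6 = 191.6.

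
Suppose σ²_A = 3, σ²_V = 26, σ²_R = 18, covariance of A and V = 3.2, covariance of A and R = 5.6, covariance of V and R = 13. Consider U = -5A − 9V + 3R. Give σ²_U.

σ²_U = 1761

σ²_U = a²·σ²_A + b²·σ²_V + c²·σ²_R + 2ab·covariance of A and V + 2ac·covariance of A and R + 2bc·covariance of V and R, with a = -5, b = -9, c = 3.
= 75 + 2106 + 162 + 288 + (-168) + (-702)
= 1761.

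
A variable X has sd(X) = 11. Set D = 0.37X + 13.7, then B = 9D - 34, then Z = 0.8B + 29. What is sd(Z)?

sd(Z) = 29.304

sd(D) = |0.37|·11 = 4.07.
sd(B) = |9|·4.07 = 36.63.
sd(Z) = |0.8|·36.63 = 29.304.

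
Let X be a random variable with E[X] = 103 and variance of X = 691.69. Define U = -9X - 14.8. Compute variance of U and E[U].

variance of U = 56026.89, E[U] = -941.8

U = -9X - 14.8 is linear with a = -9, b = -14.8.
variance of U = a²·variance of X = (-9)²·691.69 = 56026.89 (the additive constant -14.8 does not affect variance).
E[U] = a·E[X] + b = (-9)·103 + (-14.8) = -941.8.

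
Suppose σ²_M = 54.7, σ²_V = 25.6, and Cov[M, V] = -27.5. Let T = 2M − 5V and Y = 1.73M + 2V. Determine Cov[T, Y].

Cov[T, Y] = 61.137

By bilinearity, Cov[T, Y] = ac·σ²_M + bd·σ²_V + (ad+bc)·Cov[M, V], with a=2, b=-5, c=1.73, d=2.
ac·σ²_M = 2·1.73·54.7 = 189.262
bd·σ²_V = (-5)·2·25.6 = -256
(ad+bc)·Cov[M, V] = (-4.65)·(-27.5) = 127.875
Cov[T, Y] = 189.262 + (-256) + 127.875 = 61.137.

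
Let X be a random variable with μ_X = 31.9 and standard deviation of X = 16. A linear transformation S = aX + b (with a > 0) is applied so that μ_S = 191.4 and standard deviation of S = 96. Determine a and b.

standard deviation of S = a·standard deviation of X (a > 0), so a = 96/16 = 6.
μ_S = a·μ_X + b, so b = 191.4 − 6·31.9 = 0.

a = 6, b = 0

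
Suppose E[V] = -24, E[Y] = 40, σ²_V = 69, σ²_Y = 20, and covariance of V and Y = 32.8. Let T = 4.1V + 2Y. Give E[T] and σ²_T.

E[T] = 4.1·E[V] + 2·E[Y] = 4.1·(-24) + 2·40 = -18.4.
σ²_T = a²·σ²_V + b²·σ²_Y + 2ab·covariance of V and Y with a = 4.1, b = 2.
= 4.1²·69 + 2²·20 + 2·4.1·2·32.8
= 1159.89 + 80 + 537.92 = 1777.81.

E[T] = -18.4, σ²_T = 1777.81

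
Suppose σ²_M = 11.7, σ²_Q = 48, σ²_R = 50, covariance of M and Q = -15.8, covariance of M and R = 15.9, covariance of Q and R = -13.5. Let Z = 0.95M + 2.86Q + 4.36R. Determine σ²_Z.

σ²_Z = 1062.83925

σ²_Z = a²·σ²_M + b²·σ²_Q + c²·σ²_R + 2ab·covariance of M and Q + 2ac·covariance of M and R + 2bc·covariance of Q and R, with a = 0.95, b = 2.86, c = 4.36.
= 10.55925 + 392.6208 + 950.48 + (-85.8572) + 131.7156 + (-336.6792)
= 1062.83925.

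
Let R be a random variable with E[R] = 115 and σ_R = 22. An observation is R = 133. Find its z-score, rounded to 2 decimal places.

z = (R − E[R]) / σ_R = (133 − 115) / 22 ≈ 0.82.

z = 0.82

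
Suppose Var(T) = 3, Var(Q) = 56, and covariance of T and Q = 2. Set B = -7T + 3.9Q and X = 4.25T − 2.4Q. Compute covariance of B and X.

By bilinearity, covariance of B and X = ac·Var(T) + bd·Var(Q) + (ad+bc)·covariance of T and Q, with a=-7, b=3.9, c=4.25, d=-2.4.
ac·Var(T) = (-7)·4.25·3 = -89.25
bd·Var(Q) = 3.9·(-2.4)·56 = -524.16
(ad+bc)·covariance of T and Q = (33.375)·2 = 66.75
covariance of B and X = -89.25 + (-524.16) + 66.75 = -546.66.

covariance of B and X = -546.66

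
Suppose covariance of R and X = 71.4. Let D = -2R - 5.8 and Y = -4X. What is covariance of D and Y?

covariance of D and Y = 571.2

covariance of D and Y = a·c·covariance of R and X = (-2)·(-4)·71.4 = 571.2. Additive constants drop out.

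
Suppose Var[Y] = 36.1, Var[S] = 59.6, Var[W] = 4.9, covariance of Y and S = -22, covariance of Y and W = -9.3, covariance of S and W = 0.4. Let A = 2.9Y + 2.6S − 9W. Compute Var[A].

Var[A] = a²·Var[Y] + b²·Var[S] + c²·Var[W] + 2ab·covariance of Y and S + 2ac·covariance of Y and W + 2bc·covariance of S and W, with a = 2.9, b = 2.6, c = -9.
= 303.601 + 402.896 + 396.9 + (-331.76) + 485.46 + (-18.72)
= 1238.377.

Var[A] = 1238.377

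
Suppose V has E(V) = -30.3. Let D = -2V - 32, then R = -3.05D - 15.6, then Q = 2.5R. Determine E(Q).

E(D) = (-2)·(-30.3) + (-32) = 28.6.
E(R) = (-3.05)·28.6 + (-15.6) = -102.83.
E(Q) = 2.5·(-102.83) = -257.075.

E(Q) = -257.075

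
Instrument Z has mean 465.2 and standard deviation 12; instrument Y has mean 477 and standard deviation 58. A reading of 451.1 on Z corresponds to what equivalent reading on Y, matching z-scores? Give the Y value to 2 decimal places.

Y = 408.85

z = (451.1 − 465.2)/12 = -1.175.
Y = 477 + z·58 = 477 + (451.1 − 465.2)·58/12 = 408.85.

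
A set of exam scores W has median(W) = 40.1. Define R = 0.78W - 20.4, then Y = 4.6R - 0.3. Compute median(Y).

median(Y) = 49.7388

median(R) = 0.78·40.1 + (-20.4) = 10.878.
median(Y) = 4.6·10.878 + (-0.3) = 49.7388.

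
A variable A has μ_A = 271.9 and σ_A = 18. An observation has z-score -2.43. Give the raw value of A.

A = μ_A + z·σ_A = 271.9 + (-2.43)·18 = 228.16.

A = 228.16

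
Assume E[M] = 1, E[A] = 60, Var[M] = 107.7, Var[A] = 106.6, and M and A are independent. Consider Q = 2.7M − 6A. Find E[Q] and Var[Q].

E[Q] = -357.3, Var[Q] = 4622.733

E[Q] = 2.7·E[M] + (-6)·E[A] = 2.7·1 + (-6)·60 = -357.3.
Var[Q] = a²·Var[M] + b²·Var[A] + 2ab·covariance of M and A with a = 2.7, b = -6.
Independence gives covariance of M and A = 0.
= 2.7²·107.7 + (-6)²·106.6 + 2·2.7·(-6)·0
= 785.133 + 3837.6 + 0 = 4622.733.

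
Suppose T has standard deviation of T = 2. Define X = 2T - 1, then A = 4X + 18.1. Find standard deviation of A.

standard deviation of X = |2|·2 = 4.
standard deviation of A = |4|·4 = 16.

standard deviation of A = 16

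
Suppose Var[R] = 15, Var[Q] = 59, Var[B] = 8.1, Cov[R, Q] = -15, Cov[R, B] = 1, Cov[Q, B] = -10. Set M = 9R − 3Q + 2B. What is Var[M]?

Var[M] = a²·Var[R] + b²·Var[Q] + c²·Var[B] + 2ab·Cov[R, Q] + 2ac·Cov[R, B] + 2bc·Cov[Q, B], with a = 9, b = -3, c = 2.
= 1215 + 531 + 32.4 + 810 + 36 + 120
= 2744.4.

Var[M] = 2744.4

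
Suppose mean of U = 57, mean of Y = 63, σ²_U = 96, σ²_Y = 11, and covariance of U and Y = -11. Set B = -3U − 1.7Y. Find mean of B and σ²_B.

mean of B = (-3)·mean of U + (-1.7)·mean of Y = (-3)·57 + (-1.7)·63 = -278.1.
σ²_B = a²·σ²_U + b²·σ²_Y + 2ab·covariance of U and Y with a = -3, b = -1.7.
= (-3)²·96 + (-1.7)²·11 + 2·(-3)·(-1.7)·(-11)
= 864 + 31.79 + (-112.2) = 783.59.

mean of B = -278.1, σ²_B = 783.59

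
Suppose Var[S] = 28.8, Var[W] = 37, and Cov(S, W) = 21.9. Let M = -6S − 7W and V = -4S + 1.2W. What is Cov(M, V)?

By bilinearity, Cov(M, V) = ac·Var[S] + bd·Var[W] + (ad+bc)·Cov(S, W), with a=-6, b=-7, c=-4, d=1.2.
ac·Var[S] = (-6)·(-4)·28.8 = 691.2
bd·Var[W] = (-7)·1.2·37 = -310.8
(ad+bc)·Cov(S, W) = (20.8)·21.9 = 455.52
Cov(M, V) = 691.2 + (-310.8) + 455.52 = 835.92.

Cov(M, V) = 835.92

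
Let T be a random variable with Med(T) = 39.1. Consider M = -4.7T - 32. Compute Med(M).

A linear map preserves order up to sign, so Med(M) = a·Med(T) + b = (-4.7)·39.1 + (-32) = -215.77.

Med(M) = -215.77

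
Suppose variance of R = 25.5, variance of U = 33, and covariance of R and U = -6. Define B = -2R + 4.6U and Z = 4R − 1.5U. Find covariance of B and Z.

By bilinearity, covariance of B and Z = ac·variance of R + bd·variance of U + (ad+bc)·covariance of R and U, with a=-2, b=4.6, c=4, d=-1.5.
ac·variance of R = (-2)·4·25.5 = -204
bd·variance of U = 4.6·(-1.5)·33 = -227.7
(ad+bc)·covariance of R and U = (21.4)·(-6) = -128.4
covariance of B and Z = -204 + (-227.7) + (-128.4) = -560.1.

covariance of B and Z = -560.1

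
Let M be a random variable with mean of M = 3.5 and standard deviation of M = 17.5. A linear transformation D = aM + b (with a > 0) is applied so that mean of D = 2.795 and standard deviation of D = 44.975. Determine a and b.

standard deviation of D = a·standard deviation of M (a > 0), so a = 44.975/17.5 = 2.57.
mean of D = a·mean of M + b, so b = 2.795 − 2.57·3.5 = -6.2.

a = 2.57, b = -6.2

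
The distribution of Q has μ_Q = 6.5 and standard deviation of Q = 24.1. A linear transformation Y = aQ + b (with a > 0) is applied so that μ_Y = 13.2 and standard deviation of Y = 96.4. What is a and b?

a = 4, b = -12.8

standard deviation of Y = a·standard deviation of Q (a > 0), so a = 96.4/24.1 = 4.
μ_Y = a·μ_Q + b, so b = 13.2 − 4·6.5 = -12.8.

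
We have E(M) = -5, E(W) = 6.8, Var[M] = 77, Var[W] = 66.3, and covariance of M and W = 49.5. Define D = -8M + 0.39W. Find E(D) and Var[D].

E(D) = 42.652, Var[D] = 4629.20423

E(D) = (-8)·E(M) + 0.39·E(W) = (-8)·(-5) + 0.39·6.8 = 42.652.
Var[D] = a²·Var[M] + b²·Var[W] + 2ab·covariance of M and W with a = -8, b = 0.39.
= (-8)²·77 + 0.39²·66.3 + 2·(-8)·0.39·49.5
= 4928 + 10.08423 + (-308.88) = 4629.20423.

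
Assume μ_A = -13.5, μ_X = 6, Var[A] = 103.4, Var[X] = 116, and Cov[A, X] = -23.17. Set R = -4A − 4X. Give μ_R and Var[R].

μ_R = (-4)·μ_A + (-4)·μ_X = (-4)·(-13.5) + (-4)·6 = 30.
Var[R] = a²·Var[A] + b²·Var[X] + 2ab·Cov[A, X] with a = -4, b = -4.
= (-4)²·103.4 + (-4)²·116 + 2·(-4)·(-4)·(-23.17)
= 1654.4 + 1856 + (-741.44) = 2768.96.

μ_R = 30, Var[R] = 2768.96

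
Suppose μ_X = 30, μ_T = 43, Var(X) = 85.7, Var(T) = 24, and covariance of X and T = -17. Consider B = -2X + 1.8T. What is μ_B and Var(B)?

μ_B = 17.4, Var(B) = 542.96

μ_B = (-2)·μ_X + 1.8·μ_T = (-2)·30 + 1.8·43 = 17.4.
Var(B) = a²·Var(X) + b²·Var(T) + 2ab·covariance of X and T with a = -2, b = 1.8.
= (-2)²·85.7 + 1.8²·24 + 2·(-2)·1.8·(-17)
= 342.8 + 77.76 + 122.4 = 542.96.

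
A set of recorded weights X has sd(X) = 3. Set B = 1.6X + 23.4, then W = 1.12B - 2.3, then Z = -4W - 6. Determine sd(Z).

sd(Z) = 21.504

sd(B) = |1.6|·3 = 4.8.
sd(W) = |1.12|·4.8 = 5.376.
sd(Z) = |-4|·5.376 = 21.504.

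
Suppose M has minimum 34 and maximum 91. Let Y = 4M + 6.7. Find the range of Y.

Range of M = 91 − 34 = 57.
Range(Y) = |a|·Range(M) = |4|·57 = 228.

Range(Y) = 228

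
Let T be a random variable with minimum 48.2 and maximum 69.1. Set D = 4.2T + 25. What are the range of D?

Range of T = 69.1 − 48.2 = 20.9.
Range(D) = |a|·Range(T) = |4.2|·20.9 = 87.78.

Range(D) = 87.78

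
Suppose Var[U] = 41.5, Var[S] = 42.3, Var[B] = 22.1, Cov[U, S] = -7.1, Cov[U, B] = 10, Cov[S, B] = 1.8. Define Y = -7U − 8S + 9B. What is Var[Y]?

Var[Y] = 4216.4

Var[Y] = a²·Var[U] + b²·Var[S] + c²·Var[B] + 2ab·Cov[U, S] + 2ac·Cov[U, B] + 2bc·Cov[S, B], with a = -7, b = -8, c = 9.
= 2033.5 + 2707.2 + 1790.1 + (-795.2) + (-1260) + (-259.2)
= 4216.4.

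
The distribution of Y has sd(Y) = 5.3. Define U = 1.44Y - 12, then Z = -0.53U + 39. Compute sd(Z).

sd(Z) = 4.04496

sd(U) = |1.44|·5.3 = 7.632.
sd(Z) = |-0.53|·7.632 = 4.04496.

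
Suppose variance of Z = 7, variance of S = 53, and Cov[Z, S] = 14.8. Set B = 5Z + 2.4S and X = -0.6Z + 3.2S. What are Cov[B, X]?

By bilinearity, Cov[B, X] = ac·variance of Z + bd·variance of S + (ad+bc)·Cov[Z, S], with a=5, b=2.4, c=-0.6, d=3.2.
ac·variance of Z = 5·(-0.6)·7 = -21
bd·variance of S = 2.4·3.2·53 = 407.04
(ad+bc)·Cov[Z, S] = (14.56)·14.8 = 215.488
Cov[B, X] = -21 + 407.04 + 215.488 = 601.528.

Cov[B, X] = 601.528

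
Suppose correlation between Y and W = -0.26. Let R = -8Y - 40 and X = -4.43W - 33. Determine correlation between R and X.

correlation between R and X = -0.26

Linear rescalings preserve correlation up to sign; here the slopes -8 and -4.43 have the same sign, so correlation between R and X = correlation between Y and W = -0.26.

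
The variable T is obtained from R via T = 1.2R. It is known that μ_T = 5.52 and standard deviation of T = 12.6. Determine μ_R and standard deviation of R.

From T = 1.2R: μ_T = a·μ_R + b, so μ_R = (μ_T − b)/a = (5.52 − 0)/1.2 = 4.6.
standard deviation of T = |a|·standard deviation of R, so standard deviation of R = 12.6/|1.2| = 10.5.

μ_R = 4.6, standard deviation of R = 10.5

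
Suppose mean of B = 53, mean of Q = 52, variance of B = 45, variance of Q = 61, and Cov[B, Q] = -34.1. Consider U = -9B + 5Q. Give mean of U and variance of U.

mean of U = -217, variance of U = 8239

mean of U = (-9)·mean of B + 5·mean of Q = (-9)·53 + 5·52 = -217.
variance of U = a²·variance of B + b²·variance of Q + 2ab·Cov[B, Q] with a = -9, b = 5.
= (-9)²·45 + 5²·61 + 2·(-9)·5·(-34.1)
= 3645 + 1525 + 3069 = 8239.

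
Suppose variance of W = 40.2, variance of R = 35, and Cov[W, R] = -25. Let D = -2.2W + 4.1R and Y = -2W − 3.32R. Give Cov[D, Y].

Cov[D, Y] = -277.14

By bilinearity, Cov[D, Y] = ac·variance of W + bd·variance of R + (ad+bc)·Cov[W, R], with a=-2.2, b=4.1, c=-2, d=-3.32.
ac·variance of W = (-2.2)·(-2)·40.2 = 176.88
bd·variance of R = 4.1·(-3.32)·35 = -476.42
(ad+bc)·Cov[W, R] = (-0.896)·(-25) = 22.4
Cov[D, Y] = 176.88 + (-476.42) + 22.4 = -277.14.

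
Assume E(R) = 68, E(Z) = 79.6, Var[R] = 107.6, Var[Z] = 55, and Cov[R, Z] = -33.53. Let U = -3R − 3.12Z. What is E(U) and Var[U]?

E(U) = (-3)·E(R) + (-3.12)·E(Z) = (-3)·68 + (-3.12)·79.6 = -452.352.
Var[U] = a²·Var[R] + b²·Var[Z] + 2ab·Cov[R, Z] with a = -3, b = -3.12.
= (-3)²·107.6 + (-3.12)²·55 + 2·(-3)·(-3.12)·(-33.53)
= 968.4 + 535.392 + (-627.6816) = 876.1104.

E(U) = -452.352, Var[U] = 876.1104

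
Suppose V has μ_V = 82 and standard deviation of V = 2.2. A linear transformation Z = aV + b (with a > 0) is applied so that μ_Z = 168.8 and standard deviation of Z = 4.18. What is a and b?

standard deviation of Z = a·standard deviation of V (a > 0), so a = 4.18/2.2 = 1.9.
μ_Z = a·μ_V + b, so b = 168.8 − 1.9·82 = 13.

a = 1.9, b = 13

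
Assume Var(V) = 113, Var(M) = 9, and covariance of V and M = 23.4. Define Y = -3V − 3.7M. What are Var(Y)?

Var(Y) = 1659.69

Var(Y) = a²·Var(V) + b²·Var(M) + 2ab·covariance of V and M with a = -3, b = -3.7.
= (-3)²·113 + (-3.7)²·9 + 2·(-3)·(-3.7)·23.4
= 1017 + 123.21 + 519.48 = 1659.69.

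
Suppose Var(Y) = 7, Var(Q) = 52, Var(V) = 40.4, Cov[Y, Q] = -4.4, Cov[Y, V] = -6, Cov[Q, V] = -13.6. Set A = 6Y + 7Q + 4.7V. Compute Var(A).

Var(A) = 2089.556

Var(A) = a²·Var(Y) + b²·Var(Q) + c²·Var(V) + 2ab·Cov[Y, Q] + 2ac·Cov[Y, V] + 2bc·Cov[Q, V], with a = 6, b = 7, c = 4.7.
= 252 + 2548 + 892.436 + (-369.6) + (-338.4) + (-894.88)
= 2089.556.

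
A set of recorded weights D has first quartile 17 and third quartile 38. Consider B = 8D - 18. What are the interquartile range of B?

IQR of D = Q3 − Q1 = 38 − 17 = 21.
Under B = aD + b, IQR(B) = |a|·IQR(D) = |8|·21 = 168 (shifts cancel; spread scales by |a|).

IQR(B) = 168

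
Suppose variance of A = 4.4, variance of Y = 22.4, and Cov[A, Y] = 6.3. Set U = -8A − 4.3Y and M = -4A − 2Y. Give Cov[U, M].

Cov[U, M] = 542.6

By bilinearity, Cov[U, M] = ac·variance of A + bd·variance of Y + (ad+bc)·Cov[A, Y], with a=-8, b=-4.3, c=-4, d=-2.
ac·variance of A = (-8)·(-4)·4.4 = 140.8
bd·variance of Y = (-4.3)·(-2)·22.4 = 192.64
(ad+bc)·Cov[A, Y] = (33.2)·6.3 = 209.16
Cov[U, M] = 140.8 + 192.64 + 209.16 = 542.6.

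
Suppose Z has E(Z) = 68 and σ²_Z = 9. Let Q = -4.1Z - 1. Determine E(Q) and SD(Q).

Q = -4.1Z - 1 is linear with a = -4.1, b = -1.
E(Q) = a·E(Z) + b = (-4.1)·68 + (-1) = -279.8.
SD(Z) = √9 = 3.
SD(Q) = |a|·SD(Z) = |-4.1|·3 = 12.3.

E(Q) = -279.8, SD(Q) = 12.3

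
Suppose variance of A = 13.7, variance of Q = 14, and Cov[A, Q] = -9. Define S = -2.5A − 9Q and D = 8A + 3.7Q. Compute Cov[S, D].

By bilinearity, Cov[S, D] = ac·variance of A + bd·variance of Q + (ad+bc)·Cov[A, Q], with a=-2.5, b=-9, c=8, d=3.7.
ac·variance of A = (-2.5)·8·13.7 = -274
bd·variance of Q = (-9)·3.7·14 = -466.2
(ad+bc)·Cov[A, Q] = (-81.25)·(-9) = 731.25
Cov[S, D] = -274 + (-466.2) + 731.25 = -8.95.

Cov[S, D] = -8.95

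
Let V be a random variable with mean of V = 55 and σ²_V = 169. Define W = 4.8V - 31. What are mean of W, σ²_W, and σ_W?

W = 4.8V - 31 is linear with a = 4.8, b = -31.
mean of W = a·mean of V + b = 4.8·55 + (-31) = 233.
σ²_W = a²·σ²_V = 4.8²·169 = 3893.76 (the additive constant -31 does not affect variance).
σ_V = √169 = 13.
σ_W = |a|·σ_V = |4.8|·13 = 62.4.

mean of W = 233, σ²_W = 3893.76, σ_W = 62.4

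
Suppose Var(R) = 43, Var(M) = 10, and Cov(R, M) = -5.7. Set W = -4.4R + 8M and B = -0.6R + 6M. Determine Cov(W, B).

By bilinearity, Cov(W, B) = ac·Var(R) + bd·Var(M) + (ad+bc)·Cov(R, M), with a=-4.4, b=8, c=-0.6, d=6.
ac·Var(R) = (-4.4)·(-0.6)·43 = 113.52
bd·Var(M) = 8·6·10 = 480
(ad+bc)·Cov(R, M) = (-31.2)·(-5.7) = 177.84
Cov(W, B) = 113.52 + 480 + 177.84 = 771.36.

Cov(W, B) = 771.36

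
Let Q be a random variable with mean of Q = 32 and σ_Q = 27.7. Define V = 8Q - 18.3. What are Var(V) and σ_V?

V = 8Q - 18.3 is linear with a = 8, b = -18.3.
Var(Q) = 27.7² = 767.29.
Var(V) = a²·Var(Q) = 8²·767.29 = 49106.56 (the additive constant -18.3 does not affect variance).
σ_V = |a|·σ_Q = |8|·27.7 = 221.6.

Var(V) = 49106.56, σ_V = 221.6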